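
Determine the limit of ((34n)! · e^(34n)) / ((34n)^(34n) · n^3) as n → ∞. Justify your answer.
lim = 0

Stirling: (34n)! ~ sqrt(2π·34n) · (34n/e)^(34n). Hence
  (34n)! · e^(34n) / (34n)^(34n) ~ sqrt(2π·34n).
Dividing by n^3: sqrt(2π·34n) / n^3 = sqrt(2π·34) · n^((1−6)/2), so the expression behaves like sqrt(2π·34) · n^((1−6)/2) → 0.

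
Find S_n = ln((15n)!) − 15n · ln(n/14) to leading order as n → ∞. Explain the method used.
S_n ~ 15n · (ln 210 − 1) + O(ln n)

Stirling: ln((15n)!) = 15n ln(15n) − 15n + O(ln n).
  S_n = 15n ln(15n) − 15n − 15n ln(n/14) + O(ln n)
      = 15n ln(15n) − 15n ln n + 15n ln 14 − 15n + O(ln n)
      = 15n ln 15 + 15n ln 14 − 15n + O(ln n)
      = 15n (ln 210 − 1) + O(ln n).
Numerically ln(210) − 1 ≈ 4.3471.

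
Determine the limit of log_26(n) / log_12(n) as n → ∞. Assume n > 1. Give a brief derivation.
lim = ln(12) / ln(26) = log_26(12)

Change of base: log_26(n) = ln n / ln 26 and log_12(n) = ln n / ln 12. The ratio is (ln n / ln 26) · (ln 12 / ln n) = ln 12 / ln 26, a constant independent of n. So the limit is ln 12 / ln 26 = log_26(12).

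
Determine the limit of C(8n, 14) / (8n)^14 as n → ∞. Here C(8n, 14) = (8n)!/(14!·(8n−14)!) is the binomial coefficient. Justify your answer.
lim = 1/14! = 1/87178291200

With N = 8n → ∞: C(N, 14) / N^14 = [N(N−1)…(N−13)] / (14! · N^14) = (1/14!) · 1 · (1 − 1/(8n)) · … · (1 − 13/(8n)). Each factor → 1 as N → ∞, so the limit is 1/14! = 1/87178291200.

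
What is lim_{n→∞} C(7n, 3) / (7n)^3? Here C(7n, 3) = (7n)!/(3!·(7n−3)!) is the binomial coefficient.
lim = 1/3! = 1/6

With N = 7n → ∞: C(N, 3) / N^3 = [N(N−1)…(N−2)] / (3! · N^3) = (1/3!) · 1 · (1 − 1/(7n)) · (1 − 2/(7n)). Each factor → 1 as N → ∞, so the limit is 1/3! = 1/6.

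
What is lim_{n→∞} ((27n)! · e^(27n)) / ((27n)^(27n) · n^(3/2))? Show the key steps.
lim = 0

Stirling: (27n)! ~ sqrt(2π·27n) · (27n/e)^(27n). Hence
  (27n)! · e^(27n) / (27n)^(27n) ~ sqrt(2π·27n).
Dividing by n^(3/2): sqrt(2π·27n) / n^(3/2) = sqrt(2π·27) · n^((1−3)/2), so the expression behaves like sqrt(2π·27) · n^((1−3)/2) → 0.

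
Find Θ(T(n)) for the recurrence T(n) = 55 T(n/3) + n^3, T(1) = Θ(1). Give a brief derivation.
T(n) = Θ(n^(log_3 55))

Master theorem: compare f(n) = n^3 to n^(log_3 55) where log_3 55 ≈ 3.648. Since 3 < log_3 55, we have f(n) = O(n^(log_3 55 − ε)) for some ε > 0 — Case 1. Hence T(n) = Θ(n^(log_3 55)).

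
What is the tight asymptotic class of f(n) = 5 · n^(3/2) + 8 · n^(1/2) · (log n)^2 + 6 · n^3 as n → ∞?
f(n) ∈ Θ(n^3)

Compare the terms by growth order. For large n, n^a · (log n)^b dominates n^a' · (log n)^b' iff a > a', or (a = a' and b > b'). Ranking the 3 terms shows the dominant one is 6 · n^3. Hence f(n) ∈ Θ(n^3).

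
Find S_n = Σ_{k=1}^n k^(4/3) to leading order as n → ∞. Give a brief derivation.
S_n ~ (3/7) · n^(7/3)

Integral comparison: Σ_{k=1}^n k^(4/3) = ∫_0^n x^(4/3) dx + O(n^(4/3)). The integral is n^(1 + 4/3) / (1 + 4/3) = n^((4+3)/3) / ((4+3)/3) = (3/7) · n^(7/3).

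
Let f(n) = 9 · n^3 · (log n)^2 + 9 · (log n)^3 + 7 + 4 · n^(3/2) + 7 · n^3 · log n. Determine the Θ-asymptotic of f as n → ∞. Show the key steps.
f(n) ∈ Θ(n^3 · (log n)^2)

Compare the terms by growth order. For large n, n^a · (log n)^b dominates n^a' · (log n)^b' iff a > a', or (a = a' and b > b'). Ranking the 5 terms shows the dominant one is 9 · n^3 · (log n)^2. Hence f(n) ∈ Θ(n^3 · (log n)^2).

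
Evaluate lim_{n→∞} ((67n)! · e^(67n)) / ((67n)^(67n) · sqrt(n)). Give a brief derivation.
lim = sqrt(2π·67)

Stirling: (67n)! ~ sqrt(2π·67n) · (67n/e)^(67n). Hence
  (67n)! · e^(67n) / (67n)^(67n) ~ sqrt(2π·67n).
Dividing by sqrt(n): sqrt(2π·67n) / sqrt(n) = sqrt(2π·67) · n^((1−1)/2), so the limit is sqrt(2π·67).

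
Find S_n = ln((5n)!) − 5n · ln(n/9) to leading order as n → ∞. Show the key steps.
S_n ~ 5n · (ln 45 − 1) + O(ln n)

Stirling: ln((5n)!) = 5n ln(5n) − 5n + O(ln n).
  S_n = 5n ln(5n) − 5n − 5n ln(n/9) + O(ln n)
      = 5n ln(5n) − 5n ln n + 5n ln 9 − 5n + O(ln n)
      = 5n ln 5 + 5n ln 9 − 5n + O(ln n)
      = 5n (ln 45 − 1) + O(ln n).
Numerically ln(45) − 1 ≈ 2.8067.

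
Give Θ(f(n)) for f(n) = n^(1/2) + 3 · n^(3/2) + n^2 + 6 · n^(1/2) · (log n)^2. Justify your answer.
f(n) ∈ Θ(n^2)

Compare the terms by growth order. For large n, n^a · (log n)^b dominates n^a' · (log n)^b' iff a > a', or (a = a' and b > b'). Ranking the 4 terms shows the dominant one is n^2. Hence f(n) ∈ Θ(n^2).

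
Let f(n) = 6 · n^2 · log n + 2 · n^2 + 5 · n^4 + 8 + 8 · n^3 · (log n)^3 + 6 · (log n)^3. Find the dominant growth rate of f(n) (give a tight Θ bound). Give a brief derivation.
f(n) ∈ Θ(n^4)

Compare the terms by growth order. For large n, n^a · (log n)^b dominates n^a' · (log n)^b' iff a > a', or (a = a' and b > b'). Ranking the 6 terms shows the dominant one is 5 · n^4. Hence f(n) ∈ Θ(n^4).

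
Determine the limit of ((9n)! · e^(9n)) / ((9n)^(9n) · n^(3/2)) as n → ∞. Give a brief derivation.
lim = 0

Stirling: (9n)! ~ sqrt(2π·9n) · (9n/e)^(9n). Hence
  (9n)! · e^(9n) / (9n)^(9n) ~ sqrt(2π·9n).
Dividing by n^(3/2): sqrt(2π·9n) / n^(3/2) = sqrt(2π·9) · n^((1−3)/2), so the expression behaves like sqrt(2π·9) · n^((1−3)/2) → 0.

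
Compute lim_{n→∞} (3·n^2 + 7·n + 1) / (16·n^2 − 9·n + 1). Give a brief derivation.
lim = 3/16

For large n the leading n^2 terms dominate both numerator and denominator. Dividing top and bottom by n^2, every other term tends to 0, leaving 3/16.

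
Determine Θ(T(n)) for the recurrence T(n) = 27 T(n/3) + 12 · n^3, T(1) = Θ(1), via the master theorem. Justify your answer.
T(n) = Θ(n^3 log n)

log_3 27 = 3, and f(n) = 12 · n^3 = Θ(n^(log_3 27)). This is Case 2 of the master theorem: T(n) = Θ(f(n) · log n) = Θ(n^3 log n).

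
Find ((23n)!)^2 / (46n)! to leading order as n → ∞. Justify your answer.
((23n)!)^2/(46n)! ~ ((2π·23n)^(1/2) / sqrt(2)) · 2^(−2·23n)  →  0

Write N = 23n. Stirling: N! ~ sqrt(2π N)(N/e)^N and (2N)! ~ sqrt(2π·2N)·(2N/e)^(2N).
  (N!)^2/(2N)! ~ (2π N)^(2/2) (N/e)^(2N) / [sqrt(2π·2N) (2N/e)^(2N)]
     = (2π N)^(2/2) / sqrt(2π·2N) · (N/(2N))^(2N)
     = (2π N)^((2−1)/2) / sqrt(2) · 2^(−2N).
Since 2^2 > 1, the factor 2^(−2N) decays exponentially, so the ratio → 0. Substituting N = 23n gives the stated form.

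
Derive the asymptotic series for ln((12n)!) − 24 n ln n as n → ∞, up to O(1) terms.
ln((12n)!) − 24 n ln n = −12 n ln n + 12(ln 12 − 1) n + (1/2) ln(2π·12n) + O(1/n)

Stirling: ln((12n)!) = 12n ln(12n) − 12n + (1/2) ln(2π·12n) + O(1/n).
Expand 12n ln(12n) = 12n (ln n + ln 12) = 12n ln n + 12n ln 12.
Subtract 24n ln n: leading term is (12 − 24) n ln n = −12 n ln n. The next term is 12n ln 12 − 12n = 12(ln 12 − 1) n. Then the (1/2) ln(2π·12n) correction.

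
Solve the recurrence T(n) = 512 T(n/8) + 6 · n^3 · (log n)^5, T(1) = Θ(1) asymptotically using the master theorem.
T(n) = Θ(n^3 · (log n)^6)

Here log_8 512 = 3 and f(n) = 6 · n^3 · (log n)^5 = Θ(n^(log_8 512) · (log n)^5). This is the extended Case 2 of the master theorem (f matches the critical exponent up to log factors), giving T(n) = Θ(n^(log_8 512) · (log n)^(5+1)) = Θ(n^3 · (log n)^6).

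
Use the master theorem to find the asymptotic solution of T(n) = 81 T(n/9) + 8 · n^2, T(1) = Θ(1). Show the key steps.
T(n) = Θ(n^2 log n)

log_9 81 = 2, and f(n) = 8 · n^2 = Θ(n^(log_9 81)). This is Case 2 of the master theorem: T(n) = Θ(f(n) · log n) = Θ(n^2 log n).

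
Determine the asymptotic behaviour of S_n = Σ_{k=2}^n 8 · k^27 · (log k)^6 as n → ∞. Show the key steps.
S_n ~ 2 · n^28 · (log n)^6 / 7

By integral comparison, S_n = ∫_1^n 8 · x^27 · (log x)^6 dx + O(n^27 · (log n)^6). For the integral, the leading term of ∫_1^n x^27 (log x)^6 dx is n^28/28 · (log n)^6 (by repeated integration by parts; each step lowers the log-exponent and produces a relatively O(1/log n) correction). Hence S_n ~ 2 · n^28 · (log n)^6 / 7.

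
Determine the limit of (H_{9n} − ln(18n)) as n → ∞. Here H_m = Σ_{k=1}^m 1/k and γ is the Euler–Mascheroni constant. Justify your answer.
lim = −ln 2 + γ

By Euler-Maclaurin, H_m = ln m + γ + O(1/m). So
  H_{9n} − ln(18n) = ln(9n) + γ − ln(18n) + O(1/n)
                       = ln(9/18) + γ + O(1/n).
Hence the limit is ln(9/18) + γ (= −ln 2).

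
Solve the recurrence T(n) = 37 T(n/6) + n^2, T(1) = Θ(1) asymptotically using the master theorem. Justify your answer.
T(n) = Θ(n^(log_6 37))

Master theorem: compare f(n) = n^2 to n^(log_6 37) where log_6 37 ≈ 2.015. Since 2 < log_6 37, we have f(n) = O(n^(log_6 37 − ε)) for some ε > 0 — Case 1. Hence T(n) = Θ(n^(log_6 37)).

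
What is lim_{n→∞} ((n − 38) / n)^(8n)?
lim = e^(−304)

Rewrite as (1 − 38/n)^(8n). By the standard limit (1 + x/n)^n → e^x, we have (1 − 38/n)^n → e^(−38), and raising to the 8th power gives e^(−304).
More precisely, ln[(1 − 38/n)^(8n)] = 8n · ln(1 − 38/n) = 8n · (-38/n + O(1/n^2)) = -304 + O(1/n) → -304.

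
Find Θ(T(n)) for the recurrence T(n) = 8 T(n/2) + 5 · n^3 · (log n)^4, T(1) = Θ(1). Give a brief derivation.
T(n) = Θ(n^3 · (log n)^5)

Here log_2 8 = 3 and f(n) = 5 · n^3 · (log n)^4 = Θ(n^(log_2 8) · (log n)^4). This is the extended Case 2 of the master theorem (f matches the critical exponent up to log factors), giving T(n) = Θ(n^(log_2 8) · (log n)^(4+1)) = Θ(n^3 · (log n)^5).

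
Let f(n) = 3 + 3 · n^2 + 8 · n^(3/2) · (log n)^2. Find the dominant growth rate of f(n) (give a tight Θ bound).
f(n) ∈ Θ(n^2)

Compare the terms by growth order. For large n, n^a · (log n)^b dominates n^a' · (log n)^b' iff a > a', or (a = a' and b > b'). Ranking the 3 terms shows the dominant one is 3 · n^2. Hence f(n) ∈ Θ(n^2).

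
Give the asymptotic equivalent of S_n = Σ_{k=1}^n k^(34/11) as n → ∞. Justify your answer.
S_n ~ (11/45) · n^(45/11)

Integral comparison: Σ_{k=1}^n k^(34/11) = ∫_0^n x^(34/11) dx + O(n^(34/11)). The integral is n^(1 + 34/11) / (1 + 34/11) = n^((34+11)/11) / ((34+11)/11) = (11/45) · n^(45/11).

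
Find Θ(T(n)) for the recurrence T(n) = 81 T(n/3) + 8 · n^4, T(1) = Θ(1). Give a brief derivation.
T(n) = Θ(n^4 log n)

log_3 81 = 4, and f(n) = 8 · n^4 = Θ(n^(log_3 81)). This is Case 2 of the master theorem: T(n) = Θ(f(n) · log n) = Θ(n^4 log n).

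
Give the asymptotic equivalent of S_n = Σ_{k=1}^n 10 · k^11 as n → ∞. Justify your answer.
S_n ~ 5 · n^12 / 6

By integral comparison (Euler-Maclaurin), Σ_{k=1}^n 10 · k^11 = 10 · ∫_0^n x^11 dx + O(n^11) = 10 · n^12/12 = 5 · n^12 / 6 + O(n^11). (Equivalently, Faulhaber's formula gives the same leading term.)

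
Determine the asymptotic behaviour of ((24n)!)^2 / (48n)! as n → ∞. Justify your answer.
((24n)!)^2/(48n)! ~ ((2π·24n)^(1/2) / sqrt(2)) · 2^(−2·24n)  →  0

Write N = 24n. Stirling: N! ~ sqrt(2π N)(N/e)^N and (2N)! ~ sqrt(2π·2N)·(2N/e)^(2N).
  (N!)^2/(2N)! ~ (2π N)^(2/2) (N/e)^(2N) / [sqrt(2π·2N) (2N/e)^(2N)]
     = (2π N)^(2/2) / sqrt(2π·2N) · (N/(2N))^(2N)
     = (2π N)^((2−1)/2) / sqrt(2) · 2^(−2N).
Since 2^2 > 1, the factor 2^(−2N) decays exponentially, so the ratio → 0. Substituting N = 24n gives the stated form.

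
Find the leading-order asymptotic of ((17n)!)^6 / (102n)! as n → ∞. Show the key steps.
((17n)!)^6/(102n)! ~ ((2π·17n)^(5/2) / sqrt(6)) · 6^(−6·17n)  →  0

Write N = 17n. Stirling: N! ~ sqrt(2π N)(N/e)^N and (6N)! ~ sqrt(2π·6N)·(6N/e)^(6N).
  (N!)^6/(6N)! ~ (2π N)^(6/2) (N/e)^(6N) / [sqrt(2π·6N) (6N/e)^(6N)]
     = (2π N)^(6/2) / sqrt(2π·6N) · (N/(6N))^(6N)
     = (2π N)^((6−1)/2) / sqrt(6) · 6^(−6N).
Since 6^6 > 1, the factor 6^(−6N) decays exponentially, so the ratio → 0. Substituting N = 17n gives the stated form.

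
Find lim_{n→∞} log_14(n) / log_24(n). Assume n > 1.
lim = ln(24) / ln(14) = log_14(24)

Change of base: log_14(n) = ln n / ln 14 and log_24(n) = ln n / ln 24. The ratio is (ln n / ln 14) · (ln 24 / ln n) = ln 24 / ln 14, a constant independent of n. So the limit is ln 24 / ln 14 = log_14(24).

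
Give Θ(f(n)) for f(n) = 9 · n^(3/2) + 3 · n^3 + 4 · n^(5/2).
f(n) ∈ Θ(n^3)

Compare the terms by growth order. For large n, n^a · (log n)^b dominates n^a' · (log n)^b' iff a > a', or (a = a' and b > b'). Ranking the 3 terms shows the dominant one is 3 · n^3. Hence f(n) ∈ Θ(n^3).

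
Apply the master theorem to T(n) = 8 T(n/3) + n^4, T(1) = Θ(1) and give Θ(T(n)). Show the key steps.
T(n) = Θ(n^4)

log_3 8 ≈ 1.893. f(n) = n^4 dominates n^(log_3 8) since 4 > 1.893, and the regularity condition a·f(n/b) = 8·(n/3)^4 = (8/81)·n^4 ≤ c·f(n) holds with c = 8/81 ≈ 0.0988 < 1. So this is Case 3: T(n) = Θ(f(n)) = Θ(n^4).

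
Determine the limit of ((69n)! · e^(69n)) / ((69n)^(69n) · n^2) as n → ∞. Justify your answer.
lim = 0

Stirling: (69n)! ~ sqrt(2π·69n) · (69n/e)^(69n). Hence
  (69n)! · e^(69n) / (69n)^(69n) ~ sqrt(2π·69n).
Dividing by n^2: sqrt(2π·69n) / n^2 = sqrt(2π·69) · n^((1−4)/2), so the expression behaves like sqrt(2π·69) · n^((1−4)/2) → 0.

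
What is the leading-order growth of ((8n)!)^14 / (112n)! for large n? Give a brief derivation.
((8n)!)^14/(112n)! ~ ((2π·8n)^(13/2) / sqrt(14)) · 14^(−14·8n)  →  0

Write N = 8n. Stirling: N! ~ sqrt(2π N)(N/e)^N and (14N)! ~ sqrt(2π·14N)·(14N/e)^(14N).
  (N!)^14/(14N)! ~ (2π N)^(14/2) (N/e)^(14N) / [sqrt(2π·14N) (14N/e)^(14N)]
     = (2π N)^(14/2) / sqrt(2π·14N) · (N/(14N))^(14N)
     = (2π N)^((14−1)/2) / sqrt(14) · 14^(−14N).
Since 14^14 > 1, the factor 14^(−14N) decays exponentially, so the ratio → 0. Substituting N = 8n gives the stated form.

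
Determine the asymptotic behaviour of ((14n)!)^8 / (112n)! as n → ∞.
((14n)!)^8/(112n)! ~ ((2π·14n)^(7/2) / sqrt(8)) · 8^(−8·14n)  →  0

Write N = 14n. Stirling: N! ~ sqrt(2π N)(N/e)^N and (8N)! ~ sqrt(2π·8N)·(8N/e)^(8N).
  (N!)^8/(8N)! ~ (2π N)^(8/2) (N/e)^(8N) / [sqrt(2π·8N) (8N/e)^(8N)]
     = (2π N)^(8/2) / sqrt(2π·8N) · (N/(8N))^(8N)
     = (2π N)^((8−1)/2) / sqrt(8) · 8^(−8N).
Since 8^8 > 1, the factor 8^(−8N) decays exponentially, so the ratio → 0. Substituting N = 14n gives the stated form.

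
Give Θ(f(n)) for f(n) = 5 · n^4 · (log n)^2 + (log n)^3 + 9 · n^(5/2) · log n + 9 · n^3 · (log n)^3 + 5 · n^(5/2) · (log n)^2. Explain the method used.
f(n) ∈ Θ(n^4 · (log n)^2)

Compare the terms by growth order. For large n, n^a · (log n)^b dominates n^a' · (log n)^b' iff a > a', or (a = a' and b > b'). Ranking the 5 terms shows the dominant one is 5 · n^4 · (log n)^2. Hence f(n) ∈ Θ(n^4 · (log n)^2).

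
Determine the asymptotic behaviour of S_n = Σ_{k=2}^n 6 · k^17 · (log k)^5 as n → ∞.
S_n ~ n^18 · (log n)^5 / 3

By integral comparison, S_n = ∫_1^n 6 · x^17 · (log x)^5 dx + O(n^17 · (log n)^5). For the integral, the leading term of ∫_1^n x^17 (log x)^5 dx is n^18/18 · (log n)^5 (by repeated integration by parts; each step lowers the log-exponent and produces a relatively O(1/log n) correction). Hence S_n ~ n^18 · (log n)^5 / 3.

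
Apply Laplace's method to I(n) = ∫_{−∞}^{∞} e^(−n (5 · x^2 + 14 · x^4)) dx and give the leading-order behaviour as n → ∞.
I(n) ~ sqrt(π/(5n))

φ(x) = 5 · x^2 + 14 · x^4 has its unique global minimum at x* = 0 (since φ'(x) = 10x + 56x^3 = 0 only at x = 0 for real x with both coefficients positive, and φ → ∞ as |x| → ∞). At x* = 0, φ(0) = 0 and φ''(0) = 10. Laplace's method then gives
  I(n) ~ sqrt(2π / (n · φ''(0))) · e^(−n φ(0)) = sqrt(2π / (10n)) = sqrt(π/(5n)).
The 14 · x^4 term contributes only at subleading order (an O(1/n) relative correction).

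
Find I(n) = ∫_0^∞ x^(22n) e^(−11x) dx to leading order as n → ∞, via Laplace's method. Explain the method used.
I(n) ~ (sqrt(2π·22n) / 11) · (22n/(11e))^(22n)

Write the integrand as exp(22n ln x − 11x) and set f(x) = 22n ln x − 11x. Then f'(x) = 22n/x − 11 = 0 at x* = 22n/11, and f''(x*) = −22n/x*^2 = −11^2/(22n). Laplace's method (interior maximum) gives
  I(n) ~ e^(f(x*)) · sqrt(2π / |f''(x*)|)
        = exp(22n ln(22n/11) − 22n) · sqrt(2π · 22n / 11^2)
        = (22n/11)^(22n) e^(−22n) · sqrt(2π·22n) / 11
        = (sqrt(2π·22n) / 11) · (22n/(11e))^(22n).
This matches Γ(22n+1)/11^(22n+1) with Stirling applied to Γ.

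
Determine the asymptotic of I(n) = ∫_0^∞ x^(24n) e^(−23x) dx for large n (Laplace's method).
I(n) ~ (sqrt(2π·24n) / 23) · (24n/(23e))^(24n)

Write the integrand as exp(24n ln x − 23x) and set f(x) = 24n ln x − 23x. Then f'(x) = 24n/x − 23 = 0 at x* = 24n/23, and f''(x*) = −24n/x*^2 = −23^2/(24n). Laplace's method (interior maximum) gives
  I(n) ~ e^(f(x*)) · sqrt(2π / |f''(x*)|)
        = exp(24n ln(24n/23) − 24n) · sqrt(2π · 24n / 23^2)
        = (24n/23)^(24n) e^(−24n) · sqrt(2π·24n) / 23
        = (sqrt(2π·24n) / 23) · (24n/(23e))^(24n).
This matches Γ(24n+1)/23^(24n+1) with Stirling applied to Γ.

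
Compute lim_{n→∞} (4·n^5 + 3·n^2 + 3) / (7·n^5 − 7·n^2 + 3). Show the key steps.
lim = 4/7

For large n the leading n^5 terms dominate both numerator and denominator. Dividing top and bottom by n^5, every other term tends to 0, leaving 4/7.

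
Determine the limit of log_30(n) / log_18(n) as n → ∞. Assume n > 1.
lim = ln(18) / ln(30) = log_30(18)

Change of base: log_30(n) = ln n / ln 30 and log_18(n) = ln n / ln 18. The ratio is (ln n / ln 30) · (ln 18 / ln n) = ln 18 / ln 30, a constant independent of n. So the limit is ln 18 / ln 30 = log_30(18).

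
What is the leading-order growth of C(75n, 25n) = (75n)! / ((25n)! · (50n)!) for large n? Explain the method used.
C(75n, 25n) ~ (27/4)^(25n) · sqrt(3/(4π·25n))

Write N = 25n. Apply Stirling to each factorial:
  (3N)! ~ sqrt(2π·3N) · (3N/e)^(3N),
  N! ~ sqrt(2π N) · (N/e)^N,
  (2N)! ~ sqrt(2π·2N) · (2N/e)^(2N).
The exponential factors combine to (3N)^(3N) / (N^N · (2N)^(2N)) = 3^(3N)/2^(2N) = (3^3/2^2)^N = (27/4)^N.
The square-root prefactors combine to sqrt(2π·3N) / (sqrt(2π N)·sqrt(2π·2N)) = sqrt(3 / (2π·2·N)) = sqrt(3/(4π·25n)).
Substituting N = 25n: C(75n, 25n) ~ (27/4)^(25n) · sqrt(3/(4π·25n)).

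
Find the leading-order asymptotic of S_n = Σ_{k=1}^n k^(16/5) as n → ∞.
S_n ~ (5/21) · n^(21/5)

Integral comparison: Σ_{k=1}^n k^(16/5) = ∫_0^n x^(16/5) dx + O(n^(16/5)). The integral is n^(1 + 16/5) / (1 + 16/5) = n^((16+5)/5) / ((16+5)/5) = (5/21) · n^(21/5).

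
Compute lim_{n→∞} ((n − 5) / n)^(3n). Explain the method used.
lim = e^(−15)

Rewrite as (1 − 5/n)^(3n). By the standard limit (1 + x/n)^n → e^x, we have (1 − 5/n)^n → e^(−5), and raising to the 3rd power gives e^(−15).
More precisely, ln[(1 − 5/n)^(3n)] = 3n · ln(1 − 5/n) = 3n · (-5/n + O(1/n^2)) = -15 + O(1/n) → -15.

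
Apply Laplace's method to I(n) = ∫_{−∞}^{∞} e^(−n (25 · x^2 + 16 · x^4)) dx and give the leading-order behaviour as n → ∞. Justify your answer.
I(n) ~ sqrt(π/(25n))

φ(x) = 25 · x^2 + 16 · x^4 has its unique global minimum at x* = 0 (since φ'(x) = 50x + 64x^3 = 0 only at x = 0 for real x with both coefficients positive, and φ → ∞ as |x| → ∞). At x* = 0, φ(0) = 0 and φ''(0) = 50. Laplace's method then gives
  I(n) ~ sqrt(2π / (n · φ''(0))) · e^(−n φ(0)) = sqrt(2π / (50n)) = sqrt(π/(25n)).
The 16 · x^4 term contributes only at subleading order (an O(1/n) relative correction).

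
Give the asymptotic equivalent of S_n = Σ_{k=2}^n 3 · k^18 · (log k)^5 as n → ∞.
S_n ~ 3 · n^19 · (log n)^5 / 19

By integral comparison, S_n = ∫_1^n 3 · x^18 · (log x)^5 dx + O(n^18 · (log n)^5). For the integral, the leading term of ∫_1^n x^18 (log x)^5 dx is n^19/19 · (log n)^5 (by repeated integration by parts; each step lowers the log-exponent and produces a relatively O(1/log n) correction). Hence S_n ~ 3 · n^19 · (log n)^5 / 19.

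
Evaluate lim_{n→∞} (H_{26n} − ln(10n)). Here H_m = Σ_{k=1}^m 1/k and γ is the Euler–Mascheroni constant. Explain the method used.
lim = ln(13/5) + γ

By Euler-Maclaurin, H_m = ln m + γ + O(1/m). So
  H_{26n} − ln(10n) = ln(26n) + γ − ln(10n) + O(1/n)
                       = ln(26/10) + γ + O(1/n).
Hence the limit is ln(26/10) + γ (= ln(13/5)).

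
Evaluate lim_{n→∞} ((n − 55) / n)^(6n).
lim = e^(−330)

Rewrite as (1 − 55/n)^(6n). By the standard limit (1 + x/n)^n → e^x, we have (1 − 55/n)^n → e^(−55), and raising to the 6th power gives e^(−330).
More precisely, ln[(1 − 55/n)^(6n)] = 6n · ln(1 − 55/n) = 6n · (-55/n + O(1/n^2)) = -330 + O(1/n) → -330.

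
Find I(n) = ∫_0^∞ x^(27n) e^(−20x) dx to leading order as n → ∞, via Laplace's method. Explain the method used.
I(n) ~ (sqrt(2π·27n) / 20) · (27n/(20e))^(27n)

Write the integrand as exp(27n ln x − 20x) and set f(x) = 27n ln x − 20x. Then f'(x) = 27n/x − 20 = 0 at x* = 27n/20, and f''(x*) = −27n/x*^2 = −20^2/(27n). Laplace's method (interior maximum) gives
  I(n) ~ e^(f(x*)) · sqrt(2π / |f''(x*)|)
        = exp(27n ln(27n/20) − 27n) · sqrt(2π · 27n / 20^2)
        = (27n/20)^(27n) e^(−27n) · sqrt(2π·27n) / 20
        = (sqrt(2π·27n) / 20) · (27n/(20e))^(27n).
This matches Γ(27n+1)/20^(27n+1) with Stirling applied to Γ.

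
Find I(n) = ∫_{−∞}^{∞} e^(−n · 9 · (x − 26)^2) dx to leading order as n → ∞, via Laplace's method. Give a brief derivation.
I(n) = sqrt(π/(9n))

Here φ(x) = 9 · (x − 26)^2 has its unique minimum at x* = 26 with φ(x*) = 0 and φ''(x*) = 18. Laplace's method gives
  I(n) ~ e^(−n φ(x*)) · sqrt(2π / (n · φ''(x*))) = sqrt(2π / (18n)) = sqrt(π/(9n)).
This is exact: substituting u = (x − 26)·sqrt(9n) gives I(n) = (1/sqrt(9n)) ∫_{−∞}^{∞} e^(−u^2) du = sqrt(π/(9n)).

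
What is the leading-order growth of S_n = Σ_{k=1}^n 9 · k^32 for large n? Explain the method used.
S_n ~ 3 · n^33 / 11

By integral comparison (Euler-Maclaurin), Σ_{k=1}^n 9 · k^32 = 9 · ∫_0^n x^32 dx + O(n^32) = 9 · n^33/33 = 3 · n^33 / 11 + O(n^32). (Equivalently, Faulhaber's formula gives the same leading term.)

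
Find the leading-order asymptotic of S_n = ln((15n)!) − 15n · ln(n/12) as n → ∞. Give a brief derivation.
S_n ~ 15n · (ln 180 − 1) + O(ln n)

Stirling: ln((15n)!) = 15n ln(15n) − 15n + O(ln n).
  S_n = 15n ln(15n) − 15n − 15n ln(n/12) + O(ln n)
      = 15n ln(15n) − 15n ln n + 15n ln 12 − 15n + O(ln n)
      = 15n ln 15 + 15n ln 12 − 15n + O(ln n)
      = 15n (ln 180 − 1) + O(ln n).
Numerically ln(180) − 1 ≈ 4.1930.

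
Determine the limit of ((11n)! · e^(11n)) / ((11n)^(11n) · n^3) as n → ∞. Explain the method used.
lim = 0

Stirling: (11n)! ~ sqrt(2π·11n) · (11n/e)^(11n). Hence
  (11n)! · e^(11n) / (11n)^(11n) ~ sqrt(2π·11n).
Dividing by n^3: sqrt(2π·11n) / n^3 = sqrt(2π·11) · n^((1−6)/2), so the expression behaves like sqrt(2π·11) · n^((1−6)/2) → 0.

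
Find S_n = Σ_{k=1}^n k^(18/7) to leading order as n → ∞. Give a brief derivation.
S_n ~ (7/25) · n^(25/7)

Integral comparison: Σ_{k=1}^n k^(18/7) = ∫_0^n x^(18/7) dx + O(n^(18/7)). The integral is n^(1 + 18/7) / (1 + 18/7) = n^((18+7)/7) / ((18+7)/7) = (7/25) · n^(25/7).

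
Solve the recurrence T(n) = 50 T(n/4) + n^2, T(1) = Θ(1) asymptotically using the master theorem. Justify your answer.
T(n) = Θ(n^(log_4 50))

Master theorem: compare f(n) = n^2 to n^(log_4 50) where log_4 50 ≈ 2.822. Since 2 < log_4 50, we have f(n) = O(n^(log_4 50 − ε)) for some ε > 0 — Case 1. Hence T(n) = Θ(n^(log_4 50)).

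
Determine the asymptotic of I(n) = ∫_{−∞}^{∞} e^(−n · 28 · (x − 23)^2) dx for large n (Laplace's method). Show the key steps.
I(n) = sqrt(π/(28n))

Here φ(x) = 28 · (x − 23)^2 has its unique minimum at x* = 23 with φ(x*) = 0 and φ''(x*) = 56. Laplace's method gives
  I(n) ~ e^(−n φ(x*)) · sqrt(2π / (n · φ''(x*))) = sqrt(2π / (56n)) = sqrt(π/(28n)).
This is exact: substituting u = (x − 23)·sqrt(28n) gives I(n) = (1/sqrt(28n)) ∫_{−∞}^{∞} e^(−u^2) du = sqrt(π/(28n)).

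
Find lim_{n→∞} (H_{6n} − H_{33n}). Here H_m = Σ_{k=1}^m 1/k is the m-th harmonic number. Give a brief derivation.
lim = ln(6/33) = ln(2/11)

Euler-Maclaurin gives H_m = ln m + γ + 1/(2m) + O(1/m^2). The γ and O(1/m) terms cancel in the difference:
  H_{6n} − H_{33n} = ln(6n) − ln(33n) + O(1/n) = ln(6/33) + O(1/n).
Hence the limit is ln(6/33) = ln(2/11).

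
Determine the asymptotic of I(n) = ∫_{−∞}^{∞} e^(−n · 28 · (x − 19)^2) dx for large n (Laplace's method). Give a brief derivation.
I(n) = sqrt(π/(28n))

Here φ(x) = 28 · (x − 19)^2 has its unique minimum at x* = 19 with φ(x*) = 0 and φ''(x*) = 56. Laplace's method gives
  I(n) ~ e^(−n φ(x*)) · sqrt(2π / (n · φ''(x*))) = sqrt(2π / (56n)) = sqrt(π/(28n)).
This is exact: substituting u = (x − 19)·sqrt(28n) gives I(n) = (1/sqrt(28n)) ∫_{−∞}^{∞} e^(−u^2) du = sqrt(π/(28n)).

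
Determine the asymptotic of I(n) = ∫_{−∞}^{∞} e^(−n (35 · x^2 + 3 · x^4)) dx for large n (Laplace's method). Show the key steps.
I(n) ~ sqrt(π/(35n))

φ(x) = 35 · x^2 + 3 · x^4 has its unique global minimum at x* = 0 (since φ'(x) = 70x + 12x^3 = 0 only at x = 0 for real x with both coefficients positive, and φ → ∞ as |x| → ∞). At x* = 0, φ(0) = 0 and φ''(0) = 70. Laplace's method then gives
  I(n) ~ sqrt(2π / (n · φ''(0))) · e^(−n φ(0)) = sqrt(2π / (70n)) = sqrt(π/(35n)).
The 3 · x^4 term contributes only at subleading order (an O(1/n) relative correction).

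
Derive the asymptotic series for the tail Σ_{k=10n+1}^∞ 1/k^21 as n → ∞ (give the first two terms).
Σ_{k>10n} 1/k^21 = 1/(20 · (10n)^20) − 1/(2 · (10n)^21) + O(1/(10n)^22)

Compare to the integral: ∫_{10n}^∞ x^(−21) dx = [−x^(−20)/20]_{10n}^∞ = 1/((21−1)·(10n)^20). The Euler-Maclaurin correction adds −f(10n)/2 = −1/(2·(10n)^21). Euler-Maclaurin then gives
  Σ_{k>10n} 1/k^21 = ∫_{10n}^∞ dx/x^21 − 1/(2·(10n)^21) + O(1/(10n)^22).
(Equivalently this is ζ(21) − Σ_{k≤10n} 1/k^21.)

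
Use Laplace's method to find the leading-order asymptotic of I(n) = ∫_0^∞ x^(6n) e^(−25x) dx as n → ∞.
I(n) ~ (sqrt(2π·6n) / 25) · (6n/(25e))^(6n)

Write the integrand as exp(6n ln x − 25x) and set f(x) = 6n ln x − 25x. Then f'(x) = 6n/x − 25 = 0 at x* = 6n/25, and f''(x*) = −6n/x*^2 = −25^2/(6n). Laplace's method (interior maximum) gives
  I(n) ~ e^(f(x*)) · sqrt(2π / |f''(x*)|)
        = exp(6n ln(6n/25) − 6n) · sqrt(2π · 6n / 25^2)
        = (6n/25)^(6n) e^(−6n) · sqrt(2π·6n) / 25
        = (sqrt(2π·6n) / 25) · (6n/(25e))^(6n).
This matches Γ(6n+1)/25^(6n+1) with Stirling applied to Γ.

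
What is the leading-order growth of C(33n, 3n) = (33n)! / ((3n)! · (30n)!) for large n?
C(33n, 3n) ~ (285311670611/10000000000)^(3n) · sqrt(11/(20π·3n))

Write N = 3n. Apply Stirling to each factorial:
  (11N)! ~ sqrt(2π·11N) · (11N/e)^(11N),
  N! ~ sqrt(2π N) · (N/e)^N,
  (10N)! ~ sqrt(2π·10N) · (10N/e)^(10N).
The exponential factors combine to (11N)^(11N) / (N^N · (10N)^(10N)) = 11^(11N)/10^(10N) = (11^11/10^10)^N = (285311670611/10000000000)^N.
The square-root prefactors combine to sqrt(2π·11N) / (sqrt(2π N)·sqrt(2π·10N)) = sqrt(11 / (2π·10·N)) = sqrt(11/(20π·3n)).
Substituting N = 3n: C(33n, 3n) ~ (285311670611/10000000000)^(3n) · sqrt(11/(20π·3n)).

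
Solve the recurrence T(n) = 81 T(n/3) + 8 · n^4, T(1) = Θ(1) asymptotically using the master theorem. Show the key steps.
T(n) = Θ(n^4 log n)

log_3 81 = 4, and f(n) = 8 · n^4 = Θ(n^(log_3 81)). This is Case 2 of the master theorem: T(n) = Θ(f(n) · log n) = Θ(n^4 log n).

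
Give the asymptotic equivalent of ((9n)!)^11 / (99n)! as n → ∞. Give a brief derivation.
((9n)!)^11/(99n)! ~ ((2π·9n)^(10/2) / sqrt(11)) · 11^(−11·9n)  →  0

Write N = 9n. Stirling: N! ~ sqrt(2π N)(N/e)^N and (11N)! ~ sqrt(2π·11N)·(11N/e)^(11N).
  (N!)^11/(11N)! ~ (2π N)^(11/2) (N/e)^(11N) / [sqrt(2π·11N) (11N/e)^(11N)]
     = (2π N)^(11/2) / sqrt(2π·11N) · (N/(11N))^(11N)
     = (2π N)^((11−1)/2) / sqrt(11) · 11^(−11N).
Since 11^11 > 1, the factor 11^(−11N) decays exponentially, so the ratio → 0. Substituting N = 9n gives the stated form.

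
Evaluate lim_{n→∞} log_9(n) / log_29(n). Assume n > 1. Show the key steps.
lim = ln(29) / ln(9) = log_9(29)

Change of base: log_9(n) = ln n / ln 9 and log_29(n) = ln n / ln 29. The ratio is (ln n / ln 9) · (ln 29 / ln n) = ln 29 / ln 9, a constant independent of n. So the limit is ln 29 / ln 9 = log_9(29).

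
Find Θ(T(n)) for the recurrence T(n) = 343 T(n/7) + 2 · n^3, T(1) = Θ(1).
T(n) = Θ(n^3 log n)

log_7 343 = 3, and f(n) = 2 · n^3 = Θ(n^(log_7 343)). This is Case 2 of the master theorem: T(n) = Θ(f(n) · log n) = Θ(n^3 log n).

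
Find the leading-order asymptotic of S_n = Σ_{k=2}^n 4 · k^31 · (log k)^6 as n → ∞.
S_n ~ n^32 · (log n)^6 / 8

By integral comparison, S_n = ∫_1^n 4 · x^31 · (log x)^6 dx + O(n^31 · (log n)^6). For the integral, the leading term of ∫_1^n x^31 (log x)^6 dx is n^32/32 · (log n)^6 (by repeated integration by parts; each step lowers the log-exponent and produces a relatively O(1/log n) correction). Hence S_n ~ n^32 · (log n)^6 / 8.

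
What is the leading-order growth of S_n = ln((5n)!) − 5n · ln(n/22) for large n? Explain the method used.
S_n ~ 5n · (ln 110 − 1) + O(ln n)

Stirling: ln((5n)!) = 5n ln(5n) − 5n + O(ln n).
  S_n = 5n ln(5n) − 5n − 5n ln(n/22) + O(ln n)
      = 5n ln(5n) − 5n ln n + 5n ln 22 − 5n + O(ln n)
      = 5n ln 5 + 5n ln 22 − 5n + O(ln n)
      = 5n (ln 110 − 1) + O(ln n).
Numerically ln(110) − 1 ≈ 3.7005.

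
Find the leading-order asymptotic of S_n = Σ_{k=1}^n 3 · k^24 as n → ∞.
S_n ~ 3 · n^25 / 25

By integral comparison (Euler-Maclaurin), Σ_{k=1}^n 3 · k^24 = 3 · ∫_0^n x^24 dx + O(n^24) = 3 · n^25/25 + O(n^24). (Equivalently, Faulhaber's formula gives the same leading term.)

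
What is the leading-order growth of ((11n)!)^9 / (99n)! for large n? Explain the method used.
((11n)!)^9/(99n)! ~ ((2π·11n)^(8/2) / 3) · 9^(−9·11n)  →  0

Write N = 11n. Stirling: N! ~ sqrt(2π N)(N/e)^N and (9N)! ~ sqrt(2π·9N)·(9N/e)^(9N).
  (N!)^9/(9N)! ~ (2π N)^(9/2) (N/e)^(9N) / [sqrt(2π·9N) (9N/e)^(9N)]
     = (2π N)^(9/2) / sqrt(2π·9N) · (N/(9N))^(9N)
     = (2π N)^((9−1)/2) / 3 · 9^(−9N).
Since 9^9 > 1, the factor 9^(−9N) decays exponentially, so the ratio → 0. Substituting N = 11n gives the stated form.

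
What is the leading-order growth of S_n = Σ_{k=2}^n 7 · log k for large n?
S_n ~ 7 · (n log n − n)

By integral comparison, S_n = ∫_1^n 7 · log x dx + O(log n). For the integral, ∫ log x dx = n log n − n. Hence S_n ~ 7 · (n log n − n).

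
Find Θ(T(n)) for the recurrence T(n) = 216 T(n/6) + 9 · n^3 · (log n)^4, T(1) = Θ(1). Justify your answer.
T(n) = Θ(n^3 · (log n)^5)

Here log_6 216 = 3 and f(n) = 9 · n^3 · (log n)^4 = Θ(n^(log_6 216) · (log n)^4). This is the extended Case 2 of the master theorem (f matches the critical exponent up to log factors), giving T(n) = Θ(n^(log_6 216) · (log n)^(4+1)) = Θ(n^3 · (log n)^5).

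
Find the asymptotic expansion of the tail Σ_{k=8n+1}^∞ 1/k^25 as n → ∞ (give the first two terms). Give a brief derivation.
Σ_{k>8n} 1/k^25 = 1/(24 · (8n)^24) − 1/(2 · (8n)^25) + O(1/(8n)^26)

Compare to the integral: ∫_{8n}^∞ x^(−25) dx = [−x^(−24)/24]_{8n}^∞ = 1/((25−1)·(8n)^24). The Euler-Maclaurin correction adds −f(8n)/2 = −1/(2·(8n)^25). Euler-Maclaurin then gives
  Σ_{k>8n} 1/k^25 = ∫_{8n}^∞ dx/x^25 − 1/(2·(8n)^25) + O(1/(8n)^26).
(Equivalently this is ζ(25) − Σ_{k≤8n} 1/k^25.)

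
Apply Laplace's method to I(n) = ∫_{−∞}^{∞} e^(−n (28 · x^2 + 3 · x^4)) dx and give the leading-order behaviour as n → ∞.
I(n) ~ sqrt(π/(28n))

φ(x) = 28 · x^2 + 3 · x^4 has its unique global minimum at x* = 0 (since φ'(x) = 56x + 12x^3 = 0 only at x = 0 for real x with both coefficients positive, and φ → ∞ as |x| → ∞). At x* = 0, φ(0) = 0 and φ''(0) = 56. Laplace's method then gives
  I(n) ~ sqrt(2π / (n · φ''(0))) · e^(−n φ(0)) = sqrt(2π / (56n)) = sqrt(π/(28n)).
The 3 · x^4 term contributes only at subleading order (an O(1/n) relative correction).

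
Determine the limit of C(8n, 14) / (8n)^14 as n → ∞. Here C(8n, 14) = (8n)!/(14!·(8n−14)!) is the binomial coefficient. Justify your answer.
lim = 1/14! = 1/87178291200

With N = 8n → ∞: C(N, 14) / N^14 = [N(N−1)…(N−13)] / (14! · N^14) = (1/14!) · 1 · (1 − 1/(8n)) · … · (1 − 13/(8n)). Each factor → 1 as N → ∞, so the limit is 1/14! = 1/87178291200.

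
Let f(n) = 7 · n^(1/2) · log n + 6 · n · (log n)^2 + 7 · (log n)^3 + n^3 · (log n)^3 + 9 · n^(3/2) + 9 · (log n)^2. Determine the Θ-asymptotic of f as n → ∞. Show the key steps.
f(n) ∈ Θ(n^3 · (log n)^3)

Compare the terms by growth order. For large n, n^a · (log n)^b dominates n^a' · (log n)^b' iff a > a', or (a = a' and b > b'). Ranking the 6 terms shows the dominant one is n^3 · (log n)^3. Hence f(n) ∈ Θ(n^3 · (log n)^3).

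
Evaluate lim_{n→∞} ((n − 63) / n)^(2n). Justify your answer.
lim = e^(−126)

Rewrite as (1 − 63/n)^(2n). By the standard limit (1 + x/n)^n → e^x, we have (1 − 63/n)^n → e^(−63), and raising to the 2nd power gives e^(−126).
More precisely, ln[(1 − 63/n)^(2n)] = 2n · ln(1 − 63/n) = 2n · (-63/n + O(1/n^2)) = -126 + O(1/n) → -126.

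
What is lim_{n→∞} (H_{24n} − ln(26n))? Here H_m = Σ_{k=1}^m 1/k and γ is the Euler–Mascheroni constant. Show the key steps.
lim = ln(12/13) + γ

By Euler-Maclaurin, H_m = ln m + γ + O(1/m). So
  H_{24n} − ln(26n) = ln(24n) + γ − ln(26n) + O(1/n)
                       = ln(24/26) + γ + O(1/n).
Hence the limit is ln(24/26) + γ (= ln(12/13)).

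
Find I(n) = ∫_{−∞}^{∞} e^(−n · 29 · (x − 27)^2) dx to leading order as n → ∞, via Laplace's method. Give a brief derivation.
I(n) = sqrt(π/(29n))

Here φ(x) = 29 · (x − 27)^2 has its unique minimum at x* = 27 with φ(x*) = 0 and φ''(x*) = 58. Laplace's method gives
  I(n) ~ e^(−n φ(x*)) · sqrt(2π / (n · φ''(x*))) = sqrt(2π / (58n)) = sqrt(π/(29n)).
This is exact: substituting u = (x − 27)·sqrt(29n) gives I(n) = (1/sqrt(29n)) ∫_{−∞}^{∞} e^(−u^2) du = sqrt(π/(29n)).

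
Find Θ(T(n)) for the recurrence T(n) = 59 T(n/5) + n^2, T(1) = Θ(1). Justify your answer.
T(n) = Θ(n^(log_5 59))

Master theorem: compare f(n) = n^2 to n^(log_5 59) where log_5 59 ≈ 2.534. Since 2 < log_5 59, we have f(n) = O(n^(log_5 59 − ε)) for some ε > 0 — Case 1. Hence T(n) = Θ(n^(log_5 59)).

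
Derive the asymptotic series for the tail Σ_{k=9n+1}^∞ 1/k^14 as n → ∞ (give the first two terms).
Σ_{k>9n} 1/k^14 = 1/(13 · (9n)^13) − 1/(2 · (9n)^14) + O(1/(9n)^15)

Compare to the integral: ∫_{9n}^∞ x^(−14) dx = [−x^(−13)/13]_{9n}^∞ = 1/((14−1)·(9n)^13). The Euler-Maclaurin correction adds −f(9n)/2 = −1/(2·(9n)^14). Euler-Maclaurin then gives
  Σ_{k>9n} 1/k^14 = ∫_{9n}^∞ dx/x^14 − 1/(2·(9n)^14) + O(1/(9n)^15).
(Equivalently this is ζ(14) − Σ_{k≤9n} 1/k^14.)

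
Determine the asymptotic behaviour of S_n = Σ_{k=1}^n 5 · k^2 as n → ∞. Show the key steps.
S_n ~ 5 · n^3 / 3

By integral comparison (Euler-Maclaurin), Σ_{k=1}^n 5 · k^2 = 5 · ∫_0^n x^2 dx + O(n^2) = 5 · n^3/3 + O(n^2). (Equivalently, Faulhaber's formula gives the same leading term.)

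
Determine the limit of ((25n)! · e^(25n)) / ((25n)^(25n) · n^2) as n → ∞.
lim = 0

Stirling: (25n)! ~ sqrt(2π·25n) · (25n/e)^(25n). Hence
  (25n)! · e^(25n) / (25n)^(25n) ~ sqrt(2π·25n).
Dividing by n^2: sqrt(2π·25n) / n^2 = sqrt(2π·25) · n^((1−4)/2), so the expression behaves like sqrt(2π·25) · n^((1−4)/2) → 0.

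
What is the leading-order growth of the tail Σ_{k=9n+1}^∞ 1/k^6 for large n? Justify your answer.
Σ_{k>9n} 1/k^6 ~ 1/(5 · (9n)^5)

Compare to the integral: ∫_{9n}^∞ x^(−6) dx = [−x^(−5)/5]_{9n}^∞ = 1/((6−1)·(9n)^5). Euler-Maclaurin then gives
  Σ_{k>9n} 1/k^6 = ∫_{9n}^∞ dx/x^6 − 1/(2·(9n)^6) + O(1/(9n)^7).
(Equivalently this is ζ(6) − Σ_{k≤9n} 1/k^6.)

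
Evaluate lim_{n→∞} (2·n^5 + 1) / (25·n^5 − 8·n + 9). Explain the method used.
lim = 2/25

For large n the leading n^5 terms dominate both numerator and denominator. Dividing top and bottom by n^5, every other term tends to 0, leaving 2/25.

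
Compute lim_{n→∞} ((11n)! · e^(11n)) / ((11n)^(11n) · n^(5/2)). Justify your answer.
lim = 0

Stirling: (11n)! ~ sqrt(2π·11n) · (11n/e)^(11n). Hence
  (11n)! · e^(11n) / (11n)^(11n) ~ sqrt(2π·11n).
Dividing by n^(5/2): sqrt(2π·11n) / n^(5/2) = sqrt(2π·11) · n^((1−5)/2), so the expression behaves like sqrt(2π·11) · n^((1−5)/2) → 0.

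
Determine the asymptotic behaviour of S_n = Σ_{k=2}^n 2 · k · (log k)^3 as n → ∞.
S_n ~ n^2 · (log n)^3

By integral comparison, S_n = ∫_1^n 2 · x · (log x)^3 dx + O(n · (log n)^3). For the integral, the leading term of ∫_1^n x^1 (log x)^3 dx is n^2/2 · (log n)^3 (by repeated integration by parts; each step lowers the log-exponent and produces a relatively O(1/log n) correction). Hence S_n ~ n^2 · (log n)^3.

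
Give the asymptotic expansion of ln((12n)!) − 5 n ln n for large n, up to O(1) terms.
ln((12n)!) − 5 n ln n = 7 n ln n + 12(ln 12 − 1) n + (1/2) ln(2π·12n) + O(1/n)

Stirling: ln((12n)!) = 12n ln(12n) − 12n + (1/2) ln(2π·12n) + O(1/n).
Expand 12n ln(12n) = 12n (ln n + ln 12) = 12n ln n + 12n ln 12.
Subtract 5n ln n: leading term is (12 − 5) n ln n = 7 n ln n. The next term is 12n ln 12 − 12n = 12(ln 12 − 1) n. Then the (1/2) ln(2π·12n) correction.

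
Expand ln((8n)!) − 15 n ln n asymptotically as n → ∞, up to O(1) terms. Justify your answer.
ln((8n)!) − 15 n ln n = −7 n ln n + 8(ln 8 − 1) n + (1/2) ln(2π·8n) + O(1/n)

Stirling: ln((8n)!) = 8n ln(8n) − 8n + (1/2) ln(2π·8n) + O(1/n).
Expand 8n ln(8n) = 8n (ln n + ln 8) = 8n ln n + 8n ln 8.
Subtract 15n ln n: leading term is (8 − 15) n ln n = −7 n ln n. The next term is 8n ln 8 − 8n = 8(ln 8 − 1) n. Then the (1/2) ln(2π·8n) correction.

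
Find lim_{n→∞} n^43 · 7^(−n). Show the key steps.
lim = 0

Exponentials with base > 1 dominate every fixed polynomial: for any fixed c, n^c / 7^n → 0 as n → ∞ (e.g. by the ratio test, or by writing 7^n = e^(n ln 7) and noting e^(n ln 7) / n^c → ∞). Hence n^43 · 7^(−n) = n^43 / 7^n → 0.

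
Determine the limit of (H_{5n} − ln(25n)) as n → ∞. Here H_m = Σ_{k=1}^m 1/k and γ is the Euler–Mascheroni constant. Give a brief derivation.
lim = −ln 5 + γ

By Euler-Maclaurin, H_m = ln m + γ + O(1/m). So
  H_{5n} − ln(25n) = ln(5n) + γ − ln(25n) + O(1/n)
                       = ln(5/25) + γ + O(1/n).
Hence the limit is ln(5/25) + γ (= −ln 5).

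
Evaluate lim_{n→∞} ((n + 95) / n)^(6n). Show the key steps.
lim = e^570

Rewrite as (1 + 95/n)^(6n). By the standard limit (1 + x/n)^n → e^x, we have (1 + 95/n)^n → e^95, and raising to the 6th power gives e^570.
More precisely, ln[(1 + 95/n)^(6n)] = 6n · ln(1 + 95/n) = 6n · (95/n + O(1/n^2)) = 570 + O(1/n) → 570.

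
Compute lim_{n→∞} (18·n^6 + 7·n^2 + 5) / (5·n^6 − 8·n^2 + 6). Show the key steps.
lim = 18/5

For large n the leading n^6 terms dominate both numerator and denominator. Dividing top and bottom by n^6, every other term tends to 0, leaving 18/5.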